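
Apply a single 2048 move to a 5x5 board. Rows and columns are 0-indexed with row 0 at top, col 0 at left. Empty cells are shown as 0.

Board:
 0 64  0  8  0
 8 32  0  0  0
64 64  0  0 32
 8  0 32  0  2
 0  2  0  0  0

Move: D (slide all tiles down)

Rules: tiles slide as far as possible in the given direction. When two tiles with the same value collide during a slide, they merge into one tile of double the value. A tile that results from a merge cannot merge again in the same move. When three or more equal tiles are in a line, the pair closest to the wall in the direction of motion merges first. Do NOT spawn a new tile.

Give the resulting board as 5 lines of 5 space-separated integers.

Answer:  0  0  0  0  0
 0 64  0  0  0
 8 32  0  0  0
64 64  0  0 32
 8  2 32  8  2

Derivation:
Slide down:
col 0: [0, 8, 64, 8, 0] -> [0, 0, 8, 64, 8]
col 1: [64, 32, 64, 0, 2] -> [0, 64, 32, 64, 2]
col 2: [0, 0, 0, 32, 0] -> [0, 0, 0, 0, 32]
col 3: [8, 0, 0, 0, 0] -> [0, 0, 0, 0, 8]
col 4: [0, 0, 32, 2, 0] -> [0, 0, 0, 32, 2]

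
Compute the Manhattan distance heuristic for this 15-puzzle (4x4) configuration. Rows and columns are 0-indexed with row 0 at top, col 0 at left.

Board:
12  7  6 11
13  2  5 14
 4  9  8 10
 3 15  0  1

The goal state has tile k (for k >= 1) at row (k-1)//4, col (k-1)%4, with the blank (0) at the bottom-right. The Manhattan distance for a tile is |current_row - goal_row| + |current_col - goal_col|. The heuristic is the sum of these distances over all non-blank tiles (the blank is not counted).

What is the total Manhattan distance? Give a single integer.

Tile 12: at (0,0), goal (2,3), distance |0-2|+|0-3| = 5
Tile 7: at (0,1), goal (1,2), distance |0-1|+|1-2| = 2
Tile 6: at (0,2), goal (1,1), distance |0-1|+|2-1| = 2
Tile 11: at (0,3), goal (2,2), distance |0-2|+|3-2| = 3
Tile 13: at (1,0), goal (3,0), distance |1-3|+|0-0| = 2
Tile 2: at (1,1), goal (0,1), distance |1-0|+|1-1| = 1
Tile 5: at (1,2), goal (1,0), distance |1-1|+|2-0| = 2
Tile 14: at (1,3), goal (3,1), distance |1-3|+|3-1| = 4
Tile 4: at (2,0), goal (0,3), distance |2-0|+|0-3| = 5
Tile 9: at (2,1), goal (2,0), distance |2-2|+|1-0| = 1
Tile 8: at (2,2), goal (1,3), distance |2-1|+|2-3| = 2
Tile 10: at (2,3), goal (2,1), distance |2-2|+|3-1| = 2
Tile 3: at (3,0), goal (0,2), distance |3-0|+|0-2| = 5
Tile 15: at (3,1), goal (3,2), distance |3-3|+|1-2| = 1
Tile 1: at (3,3), goal (0,0), distance |3-0|+|3-0| = 6
Sum: 5 + 2 + 2 + 3 + 2 + 1 + 2 + 4 + 5 + 1 + 2 + 2 + 5 + 1 + 6 = 43

Answer: 43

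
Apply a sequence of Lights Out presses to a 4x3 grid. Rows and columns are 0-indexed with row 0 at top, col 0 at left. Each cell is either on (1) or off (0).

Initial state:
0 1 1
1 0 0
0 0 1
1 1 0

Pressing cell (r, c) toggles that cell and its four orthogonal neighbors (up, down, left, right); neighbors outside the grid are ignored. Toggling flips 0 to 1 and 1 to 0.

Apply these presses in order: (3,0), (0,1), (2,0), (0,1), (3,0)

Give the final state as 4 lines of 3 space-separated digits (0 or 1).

Answer: 0 1 1
0 0 0
1 1 1
0 1 0

Derivation:
After press 1 at (3,0):
0 1 1
1 0 0
1 0 1
0 0 0

After press 2 at (0,1):
1 0 0
1 1 0
1 0 1
0 0 0

After press 3 at (2,0):
1 0 0
0 1 0
0 1 1
1 0 0

After press 4 at (0,1):
0 1 1
0 0 0
0 1 1
1 0 0

After press 5 at (3,0):
0 1 1
0 0 0
1 1 1
0 1 0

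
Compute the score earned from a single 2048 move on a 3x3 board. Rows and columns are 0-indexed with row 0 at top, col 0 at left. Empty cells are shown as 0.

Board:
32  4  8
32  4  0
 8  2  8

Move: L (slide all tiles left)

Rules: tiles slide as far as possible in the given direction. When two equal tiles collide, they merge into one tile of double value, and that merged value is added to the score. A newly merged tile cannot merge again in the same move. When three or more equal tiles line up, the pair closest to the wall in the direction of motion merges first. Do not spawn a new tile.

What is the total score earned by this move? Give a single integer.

Slide left:
row 0: [32, 4, 8] -> [32, 4, 8]  score +0 (running 0)
row 1: [32, 4, 0] -> [32, 4, 0]  score +0 (running 0)
row 2: [8, 2, 8] -> [8, 2, 8]  score +0 (running 0)
Board after move:
32  4  8
32  4  0
 8  2  8

Answer: 0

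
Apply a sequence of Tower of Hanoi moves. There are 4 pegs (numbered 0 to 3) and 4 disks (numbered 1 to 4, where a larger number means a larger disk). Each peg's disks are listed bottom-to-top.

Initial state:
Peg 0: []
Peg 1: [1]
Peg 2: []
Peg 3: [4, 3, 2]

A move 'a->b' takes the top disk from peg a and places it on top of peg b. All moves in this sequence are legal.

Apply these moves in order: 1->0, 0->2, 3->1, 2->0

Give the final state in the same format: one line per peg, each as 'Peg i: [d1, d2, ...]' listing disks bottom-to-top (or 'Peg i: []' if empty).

Answer: Peg 0: [1]
Peg 1: [2]
Peg 2: []
Peg 3: [4, 3]

Derivation:
After move 1 (1->0):
Peg 0: [1]
Peg 1: []
Peg 2: []
Peg 3: [4, 3, 2]

After move 2 (0->2):
Peg 0: []
Peg 1: []
Peg 2: [1]
Peg 3: [4, 3, 2]

After move 3 (3->1):
Peg 0: []
Peg 1: [2]
Peg 2: [1]
Peg 3: [4, 3]

After move 4 (2->0):
Peg 0: [1]
Peg 1: [2]
Peg 2: []
Peg 3: [4, 3]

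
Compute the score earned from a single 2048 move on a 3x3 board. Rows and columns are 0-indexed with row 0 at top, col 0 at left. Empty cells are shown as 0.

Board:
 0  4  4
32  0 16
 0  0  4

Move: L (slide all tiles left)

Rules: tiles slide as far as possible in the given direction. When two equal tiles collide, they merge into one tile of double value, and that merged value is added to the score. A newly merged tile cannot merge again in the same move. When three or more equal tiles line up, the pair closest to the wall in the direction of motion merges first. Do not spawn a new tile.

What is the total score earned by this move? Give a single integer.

Slide left:
row 0: [0, 4, 4] -> [8, 0, 0]  score +8 (running 8)
row 1: [32, 0, 16] -> [32, 16, 0]  score +0 (running 8)
row 2: [0, 0, 4] -> [4, 0, 0]  score +0 (running 8)
Board after move:
 8  0  0
32 16  0
 4  0  0

Answer: 8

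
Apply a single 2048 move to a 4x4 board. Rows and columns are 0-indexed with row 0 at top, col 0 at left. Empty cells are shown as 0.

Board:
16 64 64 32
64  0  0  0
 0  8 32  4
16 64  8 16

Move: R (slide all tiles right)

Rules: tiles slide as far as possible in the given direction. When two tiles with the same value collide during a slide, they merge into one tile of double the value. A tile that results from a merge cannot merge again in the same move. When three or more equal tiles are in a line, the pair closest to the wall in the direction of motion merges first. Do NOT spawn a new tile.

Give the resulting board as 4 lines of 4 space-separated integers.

Answer:   0  16 128  32
  0   0   0  64
  0   8  32   4
 16  64   8  16

Derivation:
Slide right:
row 0: [16, 64, 64, 32] -> [0, 16, 128, 32]
row 1: [64, 0, 0, 0] -> [0, 0, 0, 64]
row 2: [0, 8, 32, 4] -> [0, 8, 32, 4]
row 3: [16, 64, 8, 16] -> [16, 64, 8, 16]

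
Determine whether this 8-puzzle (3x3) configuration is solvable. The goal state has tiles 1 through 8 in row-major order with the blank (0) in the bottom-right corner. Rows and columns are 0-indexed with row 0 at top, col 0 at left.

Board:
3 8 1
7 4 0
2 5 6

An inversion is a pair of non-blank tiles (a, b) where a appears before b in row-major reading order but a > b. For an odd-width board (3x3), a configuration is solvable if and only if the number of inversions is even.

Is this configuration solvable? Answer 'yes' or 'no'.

Inversions (pairs i<j in row-major order where tile[i] > tile[j] > 0): 13
13 is odd, so the puzzle is not solvable.

Answer: no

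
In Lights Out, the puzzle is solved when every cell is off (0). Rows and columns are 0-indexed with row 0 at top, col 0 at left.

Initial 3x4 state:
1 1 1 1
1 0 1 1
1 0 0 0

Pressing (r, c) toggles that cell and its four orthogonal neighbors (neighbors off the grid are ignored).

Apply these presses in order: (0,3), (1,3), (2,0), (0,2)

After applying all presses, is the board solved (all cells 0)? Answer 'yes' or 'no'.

Answer: no

Derivation:
After press 1 at (0,3):
1 1 0 0
1 0 1 0
1 0 0 0

After press 2 at (1,3):
1 1 0 1
1 0 0 1
1 0 0 1

After press 3 at (2,0):
1 1 0 1
0 0 0 1
0 1 0 1

After press 4 at (0,2):
1 0 1 0
0 0 1 1
0 1 0 1

Lights still on: 6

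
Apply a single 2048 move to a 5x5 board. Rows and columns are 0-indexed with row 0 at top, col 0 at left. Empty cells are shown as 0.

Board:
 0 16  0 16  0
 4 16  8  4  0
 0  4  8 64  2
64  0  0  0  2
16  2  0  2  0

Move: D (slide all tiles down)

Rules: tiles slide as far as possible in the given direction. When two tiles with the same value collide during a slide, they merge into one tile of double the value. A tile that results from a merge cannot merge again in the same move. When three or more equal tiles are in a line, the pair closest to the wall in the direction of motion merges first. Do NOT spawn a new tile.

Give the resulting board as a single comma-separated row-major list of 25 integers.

Answer: 0, 0, 0, 0, 0, 0, 0, 0, 16, 0, 4, 32, 0, 4, 0, 64, 4, 0, 64, 0, 16, 2, 16, 2, 4

Derivation:
Slide down:
col 0: [0, 4, 0, 64, 16] -> [0, 0, 4, 64, 16]
col 1: [16, 16, 4, 0, 2] -> [0, 0, 32, 4, 2]
col 2: [0, 8, 8, 0, 0] -> [0, 0, 0, 0, 16]
col 3: [16, 4, 64, 0, 2] -> [0, 16, 4, 64, 2]
col 4: [0, 0, 2, 2, 0] -> [0, 0, 0, 0, 4]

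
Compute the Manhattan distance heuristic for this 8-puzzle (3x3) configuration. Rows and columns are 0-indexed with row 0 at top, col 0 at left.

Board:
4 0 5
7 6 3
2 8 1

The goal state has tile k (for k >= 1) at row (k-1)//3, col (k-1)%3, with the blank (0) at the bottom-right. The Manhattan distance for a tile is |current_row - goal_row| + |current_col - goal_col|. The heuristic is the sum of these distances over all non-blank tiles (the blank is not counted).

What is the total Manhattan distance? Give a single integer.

Tile 4: at (0,0), goal (1,0), distance |0-1|+|0-0| = 1
Tile 5: at (0,2), goal (1,1), distance |0-1|+|2-1| = 2
Tile 7: at (1,0), goal (2,0), distance |1-2|+|0-0| = 1
Tile 6: at (1,1), goal (1,2), distance |1-1|+|1-2| = 1
Tile 3: at (1,2), goal (0,2), distance |1-0|+|2-2| = 1
Tile 2: at (2,0), goal (0,1), distance |2-0|+|0-1| = 3
Tile 8: at (2,1), goal (2,1), distance |2-2|+|1-1| = 0
Tile 1: at (2,2), goal (0,0), distance |2-0|+|2-0| = 4
Sum: 1 + 2 + 1 + 1 + 1 + 3 + 0 + 4 = 13

Answer: 13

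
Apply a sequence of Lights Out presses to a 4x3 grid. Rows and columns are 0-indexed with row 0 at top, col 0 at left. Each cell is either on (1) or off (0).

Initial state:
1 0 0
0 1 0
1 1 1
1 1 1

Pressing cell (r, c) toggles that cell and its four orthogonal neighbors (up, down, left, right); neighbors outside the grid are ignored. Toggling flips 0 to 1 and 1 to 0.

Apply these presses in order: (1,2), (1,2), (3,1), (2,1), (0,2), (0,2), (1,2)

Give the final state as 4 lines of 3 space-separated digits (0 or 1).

After press 1 at (1,2):
1 0 1
0 0 1
1 1 0
1 1 1

After press 2 at (1,2):
1 0 0
0 1 0
1 1 1
1 1 1

After press 3 at (3,1):
1 0 0
0 1 0
1 0 1
0 0 0

After press 4 at (2,1):
1 0 0
0 0 0
0 1 0
0 1 0

After press 5 at (0,2):
1 1 1
0 0 1
0 1 0
0 1 0

After press 6 at (0,2):
1 0 0
0 0 0
0 1 0
0 1 0

After press 7 at (1,2):
1 0 1
0 1 1
0 1 1
0 1 0

Answer: 1 0 1
0 1 1
0 1 1
0 1 0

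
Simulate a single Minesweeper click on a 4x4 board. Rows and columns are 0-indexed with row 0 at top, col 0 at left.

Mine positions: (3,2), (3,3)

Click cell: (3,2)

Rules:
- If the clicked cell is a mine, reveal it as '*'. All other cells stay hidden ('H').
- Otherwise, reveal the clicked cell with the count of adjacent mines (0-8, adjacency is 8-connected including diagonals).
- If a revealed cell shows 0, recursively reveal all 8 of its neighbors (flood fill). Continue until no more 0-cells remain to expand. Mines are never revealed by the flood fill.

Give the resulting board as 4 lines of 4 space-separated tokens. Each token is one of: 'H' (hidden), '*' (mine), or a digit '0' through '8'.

H H H H
H H H H
H H H H
H H * H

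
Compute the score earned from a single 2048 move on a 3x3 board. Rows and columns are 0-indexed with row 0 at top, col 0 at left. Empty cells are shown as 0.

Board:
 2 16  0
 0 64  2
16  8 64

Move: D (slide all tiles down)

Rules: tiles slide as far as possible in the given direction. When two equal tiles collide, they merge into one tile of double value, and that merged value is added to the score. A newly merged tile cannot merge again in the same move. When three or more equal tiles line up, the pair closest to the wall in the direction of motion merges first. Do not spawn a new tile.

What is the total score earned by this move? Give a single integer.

Slide down:
col 0: [2, 0, 16] -> [0, 2, 16]  score +0 (running 0)
col 1: [16, 64, 8] -> [16, 64, 8]  score +0 (running 0)
col 2: [0, 2, 64] -> [0, 2, 64]  score +0 (running 0)
Board after move:
 0 16  0
 2 64  2
16  8 64

Answer: 0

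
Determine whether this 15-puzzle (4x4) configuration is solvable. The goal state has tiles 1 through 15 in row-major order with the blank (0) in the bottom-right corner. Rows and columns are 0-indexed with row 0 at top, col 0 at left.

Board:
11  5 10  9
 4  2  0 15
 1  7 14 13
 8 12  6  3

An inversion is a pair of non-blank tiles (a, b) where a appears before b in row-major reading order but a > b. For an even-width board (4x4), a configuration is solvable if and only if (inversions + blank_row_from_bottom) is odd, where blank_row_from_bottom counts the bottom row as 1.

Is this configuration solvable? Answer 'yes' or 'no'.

Inversions: 57
Blank is in row 1 (0-indexed from top), which is row 3 counting from the bottom (bottom = 1).
57 + 3 = 60, which is even, so the puzzle is not solvable.

Answer: no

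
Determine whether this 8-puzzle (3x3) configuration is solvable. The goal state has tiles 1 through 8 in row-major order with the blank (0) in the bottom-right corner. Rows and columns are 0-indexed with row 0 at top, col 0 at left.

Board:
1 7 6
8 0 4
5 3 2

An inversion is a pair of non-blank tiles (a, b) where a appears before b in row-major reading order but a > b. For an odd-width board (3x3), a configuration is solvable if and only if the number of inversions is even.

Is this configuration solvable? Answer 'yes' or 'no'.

Answer: yes

Derivation:
Inversions (pairs i<j in row-major order where tile[i] > tile[j] > 0): 18
18 is even, so the puzzle is solvable.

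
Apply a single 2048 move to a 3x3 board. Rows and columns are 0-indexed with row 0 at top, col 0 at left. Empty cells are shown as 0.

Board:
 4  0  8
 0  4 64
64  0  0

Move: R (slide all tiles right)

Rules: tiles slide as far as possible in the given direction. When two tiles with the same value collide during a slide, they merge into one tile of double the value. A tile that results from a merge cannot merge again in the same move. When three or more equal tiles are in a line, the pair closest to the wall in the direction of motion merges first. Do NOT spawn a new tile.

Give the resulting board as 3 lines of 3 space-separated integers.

Answer:  0  4  8
 0  4 64
 0  0 64

Derivation:
Slide right:
row 0: [4, 0, 8] -> [0, 4, 8]
row 1: [0, 4, 64] -> [0, 4, 64]
row 2: [64, 0, 0] -> [0, 0, 64]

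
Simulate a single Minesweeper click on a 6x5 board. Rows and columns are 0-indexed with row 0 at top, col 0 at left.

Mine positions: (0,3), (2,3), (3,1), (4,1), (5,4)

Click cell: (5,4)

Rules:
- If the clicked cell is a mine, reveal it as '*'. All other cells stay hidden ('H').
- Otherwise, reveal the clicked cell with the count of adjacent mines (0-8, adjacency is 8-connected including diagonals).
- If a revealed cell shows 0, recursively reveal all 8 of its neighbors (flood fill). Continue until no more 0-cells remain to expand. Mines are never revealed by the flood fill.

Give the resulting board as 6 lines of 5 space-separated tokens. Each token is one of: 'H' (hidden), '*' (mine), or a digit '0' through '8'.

H H H H H
H H H H H
H H H H H
H H H H H
H H H H H
H H H H *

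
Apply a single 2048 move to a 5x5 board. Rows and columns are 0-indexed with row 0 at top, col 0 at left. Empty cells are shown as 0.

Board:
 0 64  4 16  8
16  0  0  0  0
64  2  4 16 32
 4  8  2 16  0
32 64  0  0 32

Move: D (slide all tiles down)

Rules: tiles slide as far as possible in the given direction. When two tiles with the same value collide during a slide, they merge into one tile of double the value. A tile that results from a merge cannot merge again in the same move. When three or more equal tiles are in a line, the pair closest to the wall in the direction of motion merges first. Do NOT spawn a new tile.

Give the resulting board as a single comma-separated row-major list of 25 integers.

Answer: 0, 0, 0, 0, 0, 16, 64, 0, 0, 0, 64, 2, 0, 0, 0, 4, 8, 8, 16, 8, 32, 64, 2, 32, 64

Derivation:
Slide down:
col 0: [0, 16, 64, 4, 32] -> [0, 16, 64, 4, 32]
col 1: [64, 0, 2, 8, 64] -> [0, 64, 2, 8, 64]
col 2: [4, 0, 4, 2, 0] -> [0, 0, 0, 8, 2]
col 3: [16, 0, 16, 16, 0] -> [0, 0, 0, 16, 32]
col 4: [8, 0, 32, 0, 32] -> [0, 0, 0, 8, 64]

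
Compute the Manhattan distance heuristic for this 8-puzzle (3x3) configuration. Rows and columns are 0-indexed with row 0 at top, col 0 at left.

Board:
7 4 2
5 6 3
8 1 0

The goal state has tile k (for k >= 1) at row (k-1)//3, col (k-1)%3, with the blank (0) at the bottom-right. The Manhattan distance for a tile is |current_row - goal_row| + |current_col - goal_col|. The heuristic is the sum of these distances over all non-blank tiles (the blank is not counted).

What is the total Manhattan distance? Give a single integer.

Tile 7: (0,0)->(2,0) = 2
Tile 4: (0,1)->(1,0) = 2
Tile 2: (0,2)->(0,1) = 1
Tile 5: (1,0)->(1,1) = 1
Tile 6: (1,1)->(1,2) = 1
Tile 3: (1,2)->(0,2) = 1
Tile 8: (2,0)->(2,1) = 1
Tile 1: (2,1)->(0,0) = 3
Sum: 2 + 2 + 1 + 1 + 1 + 1 + 1 + 3 = 12

Answer: 12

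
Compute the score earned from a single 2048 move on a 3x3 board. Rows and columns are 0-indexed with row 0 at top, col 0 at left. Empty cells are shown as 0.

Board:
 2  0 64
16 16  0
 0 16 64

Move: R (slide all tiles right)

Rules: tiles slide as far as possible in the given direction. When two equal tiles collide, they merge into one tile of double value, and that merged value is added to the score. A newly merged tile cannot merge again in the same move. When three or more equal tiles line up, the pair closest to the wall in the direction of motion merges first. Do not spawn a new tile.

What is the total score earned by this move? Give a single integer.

Answer: 32

Derivation:
Slide right:
row 0: [2, 0, 64] -> [0, 2, 64]  score +0 (running 0)
row 1: [16, 16, 0] -> [0, 0, 32]  score +32 (running 32)
row 2: [0, 16, 64] -> [0, 16, 64]  score +0 (running 32)
Board after move:
 0  2 64
 0  0 32
 0 16 64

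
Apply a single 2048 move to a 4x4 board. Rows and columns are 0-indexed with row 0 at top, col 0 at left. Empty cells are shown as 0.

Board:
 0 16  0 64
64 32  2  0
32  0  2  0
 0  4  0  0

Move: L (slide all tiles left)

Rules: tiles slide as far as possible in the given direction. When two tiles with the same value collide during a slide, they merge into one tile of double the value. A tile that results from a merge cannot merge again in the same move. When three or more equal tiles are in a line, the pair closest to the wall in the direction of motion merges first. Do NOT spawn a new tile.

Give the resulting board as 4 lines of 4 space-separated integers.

Answer: 16 64  0  0
64 32  2  0
32  2  0  0
 4  0  0  0

Derivation:
Slide left:
row 0: [0, 16, 0, 64] -> [16, 64, 0, 0]
row 1: [64, 32, 2, 0] -> [64, 32, 2, 0]
row 2: [32, 0, 2, 0] -> [32, 2, 0, 0]
row 3: [0, 4, 0, 0] -> [4, 0, 0, 0]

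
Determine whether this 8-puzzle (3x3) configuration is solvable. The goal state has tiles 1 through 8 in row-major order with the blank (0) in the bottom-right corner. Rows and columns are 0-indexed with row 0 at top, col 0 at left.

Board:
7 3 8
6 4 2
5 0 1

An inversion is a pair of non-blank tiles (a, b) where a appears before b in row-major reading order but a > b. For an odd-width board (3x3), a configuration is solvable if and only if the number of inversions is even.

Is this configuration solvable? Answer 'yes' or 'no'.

Answer: no

Derivation:
Inversions (pairs i<j in row-major order where tile[i] > tile[j] > 0): 21
21 is odd, so the puzzle is not solvable.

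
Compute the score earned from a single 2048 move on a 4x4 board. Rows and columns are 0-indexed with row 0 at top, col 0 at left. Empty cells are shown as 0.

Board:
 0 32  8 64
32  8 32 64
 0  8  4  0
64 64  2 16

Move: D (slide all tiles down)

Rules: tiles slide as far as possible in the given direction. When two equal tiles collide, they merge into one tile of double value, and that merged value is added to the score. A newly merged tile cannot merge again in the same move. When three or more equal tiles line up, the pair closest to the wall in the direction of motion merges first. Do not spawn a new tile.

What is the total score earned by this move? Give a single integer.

Slide down:
col 0: [0, 32, 0, 64] -> [0, 0, 32, 64]  score +0 (running 0)
col 1: [32, 8, 8, 64] -> [0, 32, 16, 64]  score +16 (running 16)
col 2: [8, 32, 4, 2] -> [8, 32, 4, 2]  score +0 (running 16)
col 3: [64, 64, 0, 16] -> [0, 0, 128, 16]  score +128 (running 144)
Board after move:
  0   0   8   0
  0  32  32   0
 32  16   4 128
 64  64   2  16

Answer: 144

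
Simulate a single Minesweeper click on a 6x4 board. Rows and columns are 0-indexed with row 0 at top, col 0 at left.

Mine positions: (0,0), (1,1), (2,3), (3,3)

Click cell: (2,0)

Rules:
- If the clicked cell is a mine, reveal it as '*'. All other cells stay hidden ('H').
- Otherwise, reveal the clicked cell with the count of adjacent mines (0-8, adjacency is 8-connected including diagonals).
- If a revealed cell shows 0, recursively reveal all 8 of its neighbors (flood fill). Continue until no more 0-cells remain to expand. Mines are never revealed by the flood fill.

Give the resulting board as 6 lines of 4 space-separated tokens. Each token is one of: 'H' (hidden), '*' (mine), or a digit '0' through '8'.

H H H H
H H H H
1 H H H
H H H H
H H H H
H H H H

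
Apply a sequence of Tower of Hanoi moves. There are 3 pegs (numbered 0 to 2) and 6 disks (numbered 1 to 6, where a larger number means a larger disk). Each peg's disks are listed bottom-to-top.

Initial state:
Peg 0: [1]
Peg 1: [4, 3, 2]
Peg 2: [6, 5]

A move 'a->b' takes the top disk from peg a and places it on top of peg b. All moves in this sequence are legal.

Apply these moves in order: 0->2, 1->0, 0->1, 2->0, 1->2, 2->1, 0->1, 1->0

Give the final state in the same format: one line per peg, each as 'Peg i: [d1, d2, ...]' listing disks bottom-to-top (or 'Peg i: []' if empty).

Answer: Peg 0: [1]
Peg 1: [4, 3, 2]
Peg 2: [6, 5]

Derivation:
After move 1 (0->2):
Peg 0: []
Peg 1: [4, 3, 2]
Peg 2: [6, 5, 1]

After move 2 (1->0):
Peg 0: [2]
Peg 1: [4, 3]
Peg 2: [6, 5, 1]

After move 3 (0->1):
Peg 0: []
Peg 1: [4, 3, 2]
Peg 2: [6, 5, 1]

After move 4 (2->0):
Peg 0: [1]
Peg 1: [4, 3, 2]
Peg 2: [6, 5]

After move 5 (1->2):
Peg 0: [1]
Peg 1: [4, 3]
Peg 2: [6, 5, 2]

After move 6 (2->1):
Peg 0: [1]
Peg 1: [4, 3, 2]
Peg 2: [6, 5]

After move 7 (0->1):
Peg 0: []
Peg 1: [4, 3, 2, 1]
Peg 2: [6, 5]

After move 8 (1->0):
Peg 0: [1]
Peg 1: [4, 3, 2]
Peg 2: [6, 5]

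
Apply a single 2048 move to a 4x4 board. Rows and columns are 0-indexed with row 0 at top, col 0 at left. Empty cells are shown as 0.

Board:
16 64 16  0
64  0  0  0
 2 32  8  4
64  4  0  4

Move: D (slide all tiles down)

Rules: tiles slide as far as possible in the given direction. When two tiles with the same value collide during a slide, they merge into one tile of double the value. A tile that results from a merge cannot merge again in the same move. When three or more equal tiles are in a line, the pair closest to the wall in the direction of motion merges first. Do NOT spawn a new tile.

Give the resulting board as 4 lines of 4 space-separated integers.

Slide down:
col 0: [16, 64, 2, 64] -> [16, 64, 2, 64]
col 1: [64, 0, 32, 4] -> [0, 64, 32, 4]
col 2: [16, 0, 8, 0] -> [0, 0, 16, 8]
col 3: [0, 0, 4, 4] -> [0, 0, 0, 8]

Answer: 16  0  0  0
64 64  0  0
 2 32 16  0
64  4  8  8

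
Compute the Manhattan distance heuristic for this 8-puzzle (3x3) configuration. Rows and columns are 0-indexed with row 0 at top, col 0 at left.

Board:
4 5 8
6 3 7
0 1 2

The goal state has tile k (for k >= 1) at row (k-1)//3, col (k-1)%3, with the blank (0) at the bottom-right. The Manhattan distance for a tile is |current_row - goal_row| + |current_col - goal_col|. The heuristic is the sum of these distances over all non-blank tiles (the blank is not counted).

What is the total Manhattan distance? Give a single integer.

Tile 4: (0,0)->(1,0) = 1
Tile 5: (0,1)->(1,1) = 1
Tile 8: (0,2)->(2,1) = 3
Tile 6: (1,0)->(1,2) = 2
Tile 3: (1,1)->(0,2) = 2
Tile 7: (1,2)->(2,0) = 3
Tile 1: (2,1)->(0,0) = 3
Tile 2: (2,2)->(0,1) = 3
Sum: 1 + 1 + 3 + 2 + 2 + 3 + 3 + 3 = 18

Answer: 18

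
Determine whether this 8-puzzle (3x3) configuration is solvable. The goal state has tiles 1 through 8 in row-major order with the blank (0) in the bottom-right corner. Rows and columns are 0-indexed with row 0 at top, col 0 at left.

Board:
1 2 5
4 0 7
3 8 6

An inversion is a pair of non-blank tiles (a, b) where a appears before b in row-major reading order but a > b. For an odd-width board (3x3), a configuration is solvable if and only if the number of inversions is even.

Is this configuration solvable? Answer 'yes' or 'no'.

Answer: yes

Derivation:
Inversions (pairs i<j in row-major order where tile[i] > tile[j] > 0): 6
6 is even, so the puzzle is solvable.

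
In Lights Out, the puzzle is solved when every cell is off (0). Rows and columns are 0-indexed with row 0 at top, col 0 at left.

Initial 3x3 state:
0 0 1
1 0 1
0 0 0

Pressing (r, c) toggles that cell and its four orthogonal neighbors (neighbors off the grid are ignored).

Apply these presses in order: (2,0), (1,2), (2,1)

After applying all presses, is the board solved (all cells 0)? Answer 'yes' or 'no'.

Answer: yes

Derivation:
After press 1 at (2,0):
0 0 1
0 0 1
1 1 0

After press 2 at (1,2):
0 0 0
0 1 0
1 1 1

After press 3 at (2,1):
0 0 0
0 0 0
0 0 0

Lights still on: 0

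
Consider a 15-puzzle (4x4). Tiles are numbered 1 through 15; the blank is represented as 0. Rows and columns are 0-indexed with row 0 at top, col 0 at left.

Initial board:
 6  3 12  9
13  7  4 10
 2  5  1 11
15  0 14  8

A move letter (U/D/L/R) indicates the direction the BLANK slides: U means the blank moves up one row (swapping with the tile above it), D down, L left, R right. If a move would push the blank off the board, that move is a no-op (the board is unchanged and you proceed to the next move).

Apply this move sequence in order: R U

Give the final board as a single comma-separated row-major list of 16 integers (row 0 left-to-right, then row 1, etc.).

After move 1 (R):
 6  3 12  9
13  7  4 10
 2  5  1 11
15 14  0  8

After move 2 (U):
 6  3 12  9
13  7  4 10
 2  5  0 11
15 14  1  8

Answer: 6, 3, 12, 9, 13, 7, 4, 10, 2, 5, 0, 11, 15, 14, 1, 8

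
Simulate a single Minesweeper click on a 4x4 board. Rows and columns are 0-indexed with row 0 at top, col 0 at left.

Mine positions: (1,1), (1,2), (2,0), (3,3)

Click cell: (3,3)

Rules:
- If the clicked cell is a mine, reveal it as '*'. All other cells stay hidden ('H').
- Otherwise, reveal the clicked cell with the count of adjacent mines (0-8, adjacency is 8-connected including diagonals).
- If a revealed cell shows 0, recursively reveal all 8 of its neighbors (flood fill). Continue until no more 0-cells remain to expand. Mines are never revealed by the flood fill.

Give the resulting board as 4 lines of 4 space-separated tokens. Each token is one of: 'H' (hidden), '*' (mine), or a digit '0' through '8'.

H H H H
H H H H
H H H H
H H H *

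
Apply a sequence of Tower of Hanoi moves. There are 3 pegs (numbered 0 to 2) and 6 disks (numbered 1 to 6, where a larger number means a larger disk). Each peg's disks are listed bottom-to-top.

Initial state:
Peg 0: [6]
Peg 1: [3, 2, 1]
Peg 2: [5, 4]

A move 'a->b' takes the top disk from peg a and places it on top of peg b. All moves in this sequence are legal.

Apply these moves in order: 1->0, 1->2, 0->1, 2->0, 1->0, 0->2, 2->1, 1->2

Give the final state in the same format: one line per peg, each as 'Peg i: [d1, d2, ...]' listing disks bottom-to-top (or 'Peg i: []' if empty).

After move 1 (1->0):
Peg 0: [6, 1]
Peg 1: [3, 2]
Peg 2: [5, 4]

After move 2 (1->2):
Peg 0: [6, 1]
Peg 1: [3]
Peg 2: [5, 4, 2]

After move 3 (0->1):
Peg 0: [6]
Peg 1: [3, 1]
Peg 2: [5, 4, 2]

After move 4 (2->0):
Peg 0: [6, 2]
Peg 1: [3, 1]
Peg 2: [5, 4]

After move 5 (1->0):
Peg 0: [6, 2, 1]
Peg 1: [3]
Peg 2: [5, 4]

After move 6 (0->2):
Peg 0: [6, 2]
Peg 1: [3]
Peg 2: [5, 4, 1]

After move 7 (2->1):
Peg 0: [6, 2]
Peg 1: [3, 1]
Peg 2: [5, 4]

After move 8 (1->2):
Peg 0: [6, 2]
Peg 1: [3]
Peg 2: [5, 4, 1]

Answer: Peg 0: [6, 2]
Peg 1: [3]
Peg 2: [5, 4, 1]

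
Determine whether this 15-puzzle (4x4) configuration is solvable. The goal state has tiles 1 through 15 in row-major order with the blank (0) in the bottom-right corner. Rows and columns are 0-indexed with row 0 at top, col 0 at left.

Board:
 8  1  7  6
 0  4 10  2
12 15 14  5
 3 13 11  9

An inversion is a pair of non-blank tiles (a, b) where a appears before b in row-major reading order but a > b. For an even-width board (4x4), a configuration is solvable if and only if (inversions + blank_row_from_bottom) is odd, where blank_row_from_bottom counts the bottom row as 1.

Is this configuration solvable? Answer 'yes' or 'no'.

Answer: no

Derivation:
Inversions: 41
Blank is in row 1 (0-indexed from top), which is row 3 counting from the bottom (bottom = 1).
41 + 3 = 44, which is even, so the puzzle is not solvable.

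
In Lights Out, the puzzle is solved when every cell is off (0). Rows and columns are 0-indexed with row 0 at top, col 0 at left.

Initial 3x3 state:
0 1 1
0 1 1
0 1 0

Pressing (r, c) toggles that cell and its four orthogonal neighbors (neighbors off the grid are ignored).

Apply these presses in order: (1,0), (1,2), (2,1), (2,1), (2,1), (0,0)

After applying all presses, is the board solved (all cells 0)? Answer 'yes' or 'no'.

After press 1 at (1,0):
1 1 1
1 0 1
1 1 0

After press 2 at (1,2):
1 1 0
1 1 0
1 1 1

After press 3 at (2,1):
1 1 0
1 0 0
0 0 0

After press 4 at (2,1):
1 1 0
1 1 0
1 1 1

After press 5 at (2,1):
1 1 0
1 0 0
0 0 0

After press 6 at (0,0):
0 0 0
0 0 0
0 0 0

Lights still on: 0

Answer: yes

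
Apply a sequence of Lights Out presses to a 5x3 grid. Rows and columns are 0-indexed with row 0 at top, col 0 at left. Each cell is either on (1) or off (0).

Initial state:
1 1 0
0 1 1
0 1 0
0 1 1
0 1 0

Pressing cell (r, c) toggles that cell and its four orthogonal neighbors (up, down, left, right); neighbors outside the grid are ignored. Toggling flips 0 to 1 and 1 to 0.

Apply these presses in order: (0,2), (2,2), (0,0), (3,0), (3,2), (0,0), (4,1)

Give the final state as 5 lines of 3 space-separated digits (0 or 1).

After press 1 at (0,2):
1 0 1
0 1 0
0 1 0
0 1 1
0 1 0

After press 2 at (2,2):
1 0 1
0 1 1
0 0 1
0 1 0
0 1 0

After press 3 at (0,0):
0 1 1
1 1 1
0 0 1
0 1 0
0 1 0

After press 4 at (3,0):
0 1 1
1 1 1
1 0 1
1 0 0
1 1 0

After press 5 at (3,2):
0 1 1
1 1 1
1 0 0
1 1 1
1 1 1

After press 6 at (0,0):
1 0 1
0 1 1
1 0 0
1 1 1
1 1 1

After press 7 at (4,1):
1 0 1
0 1 1
1 0 0
1 0 1
0 0 0

Answer: 1 0 1
0 1 1
1 0 0
1 0 1
0 0 0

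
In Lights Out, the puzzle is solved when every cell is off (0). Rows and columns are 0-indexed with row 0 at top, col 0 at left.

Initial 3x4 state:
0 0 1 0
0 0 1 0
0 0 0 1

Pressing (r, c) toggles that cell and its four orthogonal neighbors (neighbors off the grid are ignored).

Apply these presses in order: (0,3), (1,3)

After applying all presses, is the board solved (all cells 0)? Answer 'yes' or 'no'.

Answer: yes

Derivation:
After press 1 at (0,3):
0 0 0 1
0 0 1 1
0 0 0 1

After press 2 at (1,3):
0 0 0 0
0 0 0 0
0 0 0 0

Lights still on: 0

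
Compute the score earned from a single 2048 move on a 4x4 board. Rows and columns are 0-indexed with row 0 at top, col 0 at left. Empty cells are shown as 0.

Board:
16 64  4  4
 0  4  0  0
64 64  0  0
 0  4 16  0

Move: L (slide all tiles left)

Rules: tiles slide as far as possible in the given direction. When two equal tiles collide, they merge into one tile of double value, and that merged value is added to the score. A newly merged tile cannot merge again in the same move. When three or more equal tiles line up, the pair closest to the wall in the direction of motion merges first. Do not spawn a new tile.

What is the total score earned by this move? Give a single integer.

Answer: 136

Derivation:
Slide left:
row 0: [16, 64, 4, 4] -> [16, 64, 8, 0]  score +8 (running 8)
row 1: [0, 4, 0, 0] -> [4, 0, 0, 0]  score +0 (running 8)
row 2: [64, 64, 0, 0] -> [128, 0, 0, 0]  score +128 (running 136)
row 3: [0, 4, 16, 0] -> [4, 16, 0, 0]  score +0 (running 136)
Board after move:
 16  64   8   0
  4   0   0   0
128   0   0   0
  4  16   0   0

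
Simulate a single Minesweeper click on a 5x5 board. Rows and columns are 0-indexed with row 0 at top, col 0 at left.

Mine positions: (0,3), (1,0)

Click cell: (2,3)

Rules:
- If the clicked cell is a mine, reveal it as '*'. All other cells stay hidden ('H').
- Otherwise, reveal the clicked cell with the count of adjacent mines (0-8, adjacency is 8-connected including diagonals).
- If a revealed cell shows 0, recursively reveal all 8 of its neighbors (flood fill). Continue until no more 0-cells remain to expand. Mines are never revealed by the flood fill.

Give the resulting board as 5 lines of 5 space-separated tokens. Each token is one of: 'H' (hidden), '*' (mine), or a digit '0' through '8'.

H H H H H
H 1 1 1 1
1 1 0 0 0
0 0 0 0 0
0 0 0 0 0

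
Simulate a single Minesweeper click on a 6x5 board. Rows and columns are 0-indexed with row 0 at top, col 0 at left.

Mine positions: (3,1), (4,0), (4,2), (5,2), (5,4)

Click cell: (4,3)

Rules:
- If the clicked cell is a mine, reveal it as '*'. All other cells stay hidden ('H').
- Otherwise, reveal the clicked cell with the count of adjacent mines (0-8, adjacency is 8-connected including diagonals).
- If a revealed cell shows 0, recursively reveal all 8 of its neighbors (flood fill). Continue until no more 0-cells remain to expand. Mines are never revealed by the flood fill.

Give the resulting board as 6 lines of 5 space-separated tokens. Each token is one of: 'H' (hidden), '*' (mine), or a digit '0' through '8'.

H H H H H
H H H H H
H H H H H
H H H H H
H H H 3 H
H H H H H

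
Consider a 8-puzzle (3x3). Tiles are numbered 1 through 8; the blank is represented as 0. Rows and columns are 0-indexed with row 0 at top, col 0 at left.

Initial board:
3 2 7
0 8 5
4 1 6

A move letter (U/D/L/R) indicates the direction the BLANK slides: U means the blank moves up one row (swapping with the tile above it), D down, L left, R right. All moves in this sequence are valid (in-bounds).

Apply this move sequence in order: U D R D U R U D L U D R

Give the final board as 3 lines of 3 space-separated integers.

After move 1 (U):
0 2 7
3 8 5
4 1 6

After move 2 (D):
3 2 7
0 8 5
4 1 6

After move 3 (R):
3 2 7
8 0 5
4 1 6

After move 4 (D):
3 2 7
8 1 5
4 0 6

After move 5 (U):
3 2 7
8 0 5
4 1 6

After move 6 (R):
3 2 7
8 5 0
4 1 6

After move 7 (U):
3 2 0
8 5 7
4 1 6

After move 8 (D):
3 2 7
8 5 0
4 1 6

After move 9 (L):
3 2 7
8 0 5
4 1 6

After move 10 (U):
3 0 7
8 2 5
4 1 6

After move 11 (D):
3 2 7
8 0 5
4 1 6

After move 12 (R):
3 2 7
8 5 0
4 1 6

Answer: 3 2 7
8 5 0
4 1 6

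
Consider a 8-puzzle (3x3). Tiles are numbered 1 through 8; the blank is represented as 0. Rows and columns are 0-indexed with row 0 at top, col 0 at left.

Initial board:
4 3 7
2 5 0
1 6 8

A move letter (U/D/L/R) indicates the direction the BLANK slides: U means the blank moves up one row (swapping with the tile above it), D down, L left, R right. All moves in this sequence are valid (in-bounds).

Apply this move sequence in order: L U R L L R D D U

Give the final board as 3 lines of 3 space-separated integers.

After move 1 (L):
4 3 7
2 0 5
1 6 8

After move 2 (U):
4 0 7
2 3 5
1 6 8

After move 3 (R):
4 7 0
2 3 5
1 6 8

After move 4 (L):
4 0 7
2 3 5
1 6 8

After move 5 (L):
0 4 7
2 3 5
1 6 8

After move 6 (R):
4 0 7
2 3 5
1 6 8

After move 7 (D):
4 3 7
2 0 5
1 6 8

After move 8 (D):
4 3 7
2 6 5
1 0 8

After move 9 (U):
4 3 7
2 0 5
1 6 8

Answer: 4 3 7
2 0 5
1 6 8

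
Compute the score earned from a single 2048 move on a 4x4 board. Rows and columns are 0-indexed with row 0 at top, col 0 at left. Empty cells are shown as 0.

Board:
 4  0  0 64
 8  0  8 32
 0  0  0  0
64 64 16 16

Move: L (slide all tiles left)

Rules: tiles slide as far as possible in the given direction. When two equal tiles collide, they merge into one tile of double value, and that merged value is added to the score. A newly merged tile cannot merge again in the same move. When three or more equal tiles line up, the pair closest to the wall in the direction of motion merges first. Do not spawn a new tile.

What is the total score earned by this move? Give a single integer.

Answer: 176

Derivation:
Slide left:
row 0: [4, 0, 0, 64] -> [4, 64, 0, 0]  score +0 (running 0)
row 1: [8, 0, 8, 32] -> [16, 32, 0, 0]  score +16 (running 16)
row 2: [0, 0, 0, 0] -> [0, 0, 0, 0]  score +0 (running 16)
row 3: [64, 64, 16, 16] -> [128, 32, 0, 0]  score +160 (running 176)
Board after move:
  4  64   0   0
 16  32   0   0
  0   0   0   0
128  32   0   0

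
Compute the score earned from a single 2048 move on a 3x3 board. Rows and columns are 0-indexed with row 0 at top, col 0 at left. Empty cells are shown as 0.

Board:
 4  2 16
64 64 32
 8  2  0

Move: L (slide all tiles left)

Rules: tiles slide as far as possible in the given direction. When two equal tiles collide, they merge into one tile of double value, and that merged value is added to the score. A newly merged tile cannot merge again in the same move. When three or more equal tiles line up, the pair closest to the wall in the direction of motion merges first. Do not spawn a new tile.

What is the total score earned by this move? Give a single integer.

Answer: 128

Derivation:
Slide left:
row 0: [4, 2, 16] -> [4, 2, 16]  score +0 (running 0)
row 1: [64, 64, 32] -> [128, 32, 0]  score +128 (running 128)
row 2: [8, 2, 0] -> [8, 2, 0]  score +0 (running 128)
Board after move:
  4   2  16
128  32   0
  8   2   0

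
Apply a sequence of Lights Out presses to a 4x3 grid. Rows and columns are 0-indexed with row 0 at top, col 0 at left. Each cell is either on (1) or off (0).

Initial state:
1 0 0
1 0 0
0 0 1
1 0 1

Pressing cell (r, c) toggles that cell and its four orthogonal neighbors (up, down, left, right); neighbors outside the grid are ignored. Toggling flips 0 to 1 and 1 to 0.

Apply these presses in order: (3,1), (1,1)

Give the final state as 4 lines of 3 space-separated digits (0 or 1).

After press 1 at (3,1):
1 0 0
1 0 0
0 1 1
0 1 0

After press 2 at (1,1):
1 1 0
0 1 1
0 0 1
0 1 0

Answer: 1 1 0
0 1 1
0 0 1
0 1 0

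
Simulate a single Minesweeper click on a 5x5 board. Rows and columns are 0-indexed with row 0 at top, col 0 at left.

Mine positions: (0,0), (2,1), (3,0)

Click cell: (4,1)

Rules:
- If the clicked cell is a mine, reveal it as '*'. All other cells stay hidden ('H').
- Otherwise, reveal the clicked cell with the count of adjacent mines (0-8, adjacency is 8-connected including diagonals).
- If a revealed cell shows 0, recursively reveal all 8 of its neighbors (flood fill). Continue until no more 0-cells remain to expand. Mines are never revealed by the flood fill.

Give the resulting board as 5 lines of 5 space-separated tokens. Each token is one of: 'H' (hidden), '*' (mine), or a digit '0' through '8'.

H H H H H
H H H H H
H H H H H
H H H H H
H 1 H H H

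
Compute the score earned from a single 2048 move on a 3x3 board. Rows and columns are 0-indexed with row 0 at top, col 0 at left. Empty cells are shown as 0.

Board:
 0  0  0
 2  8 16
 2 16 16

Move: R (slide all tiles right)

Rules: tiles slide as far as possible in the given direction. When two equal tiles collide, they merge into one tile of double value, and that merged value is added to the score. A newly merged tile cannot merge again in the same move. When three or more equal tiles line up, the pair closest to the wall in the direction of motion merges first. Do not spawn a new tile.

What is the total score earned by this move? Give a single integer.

Answer: 32

Derivation:
Slide right:
row 0: [0, 0, 0] -> [0, 0, 0]  score +0 (running 0)
row 1: [2, 8, 16] -> [2, 8, 16]  score +0 (running 0)
row 2: [2, 16, 16] -> [0, 2, 32]  score +32 (running 32)
Board after move:
 0  0  0
 2  8 16
 0  2 32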